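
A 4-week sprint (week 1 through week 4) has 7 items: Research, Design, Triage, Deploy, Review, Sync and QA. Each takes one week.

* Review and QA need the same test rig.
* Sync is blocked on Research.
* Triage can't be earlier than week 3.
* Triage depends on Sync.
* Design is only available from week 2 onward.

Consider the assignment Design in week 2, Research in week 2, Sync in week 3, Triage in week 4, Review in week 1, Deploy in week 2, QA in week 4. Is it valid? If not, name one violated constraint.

Yes

Design is only available from week 2 onward — holds.
Sync is blocked on Research — holds.
Triage can't be earlier than week 3 — holds.
Review and QA need the same test rig — holds.
Triage depends on Sync — holds.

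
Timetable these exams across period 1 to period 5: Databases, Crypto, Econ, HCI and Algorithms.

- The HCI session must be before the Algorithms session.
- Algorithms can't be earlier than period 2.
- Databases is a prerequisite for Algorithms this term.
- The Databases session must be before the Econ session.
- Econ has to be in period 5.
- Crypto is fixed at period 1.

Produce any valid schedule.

Databases in period 1; Econ in period 5; Algorithms in period 2; Crypto in period 1; HCI in period 1

Checking: Databases(period 1) before Algorithms(period 2); HCI(period 1) before Algorithms(period 2); Databases(period 1) before Econ(period 5); Algorithms=period 2 in [period 2,period 5]; Crypto=period 1 in [period 1,period 1]; Econ=period 5 in [period 5,period 5].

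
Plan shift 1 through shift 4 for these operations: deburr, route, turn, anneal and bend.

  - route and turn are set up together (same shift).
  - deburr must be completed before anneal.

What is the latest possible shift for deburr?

Downstream work caps deburr at shift 3.
deburr at shift 3 is achievable: deburr in shift 3, bend in shift 1, turn in shift 1, route in shift 1, anneal in shift 4.

shift 3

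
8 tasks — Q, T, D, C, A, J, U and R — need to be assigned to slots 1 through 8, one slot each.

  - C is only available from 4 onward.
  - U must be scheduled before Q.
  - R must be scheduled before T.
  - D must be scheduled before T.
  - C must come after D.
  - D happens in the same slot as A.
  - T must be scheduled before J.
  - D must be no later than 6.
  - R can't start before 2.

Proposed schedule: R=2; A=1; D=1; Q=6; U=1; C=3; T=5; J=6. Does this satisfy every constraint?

R can't start before 2 — holds.
C must come after D — holds.
C is only available from 4 onward — violated.
D must be no later than 6 — holds.
T must be scheduled before J — holds.
U must be scheduled before Q — holds.
D must be scheduled before T — holds.
R must be scheduled before T — holds.
D happens in the same slot as A — holds.

Invalid. C is only available from 4 onward.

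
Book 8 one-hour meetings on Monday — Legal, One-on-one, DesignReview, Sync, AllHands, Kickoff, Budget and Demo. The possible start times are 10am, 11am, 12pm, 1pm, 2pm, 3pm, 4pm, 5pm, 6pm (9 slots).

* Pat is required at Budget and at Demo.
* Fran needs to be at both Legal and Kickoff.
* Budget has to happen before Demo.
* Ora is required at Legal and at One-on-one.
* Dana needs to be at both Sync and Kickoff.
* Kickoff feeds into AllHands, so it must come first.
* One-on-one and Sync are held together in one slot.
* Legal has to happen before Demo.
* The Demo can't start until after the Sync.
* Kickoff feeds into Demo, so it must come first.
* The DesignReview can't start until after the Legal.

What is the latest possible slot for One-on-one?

5pm

One-on-one must be in the same slot as Sync, which can't be after 5pm, so One-on-one is at most 5pm.
One-on-one at 5pm is achievable: AllHands -> 12pm; Kickoff -> 11am; DesignReview -> 11am; Demo -> 6pm; Legal -> 10am; Sync -> 5pm; One-on-one -> 5pm; Budget -> 10am.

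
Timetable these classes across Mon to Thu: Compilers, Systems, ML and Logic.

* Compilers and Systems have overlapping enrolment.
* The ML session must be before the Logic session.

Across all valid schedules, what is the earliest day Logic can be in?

Tue

Precedence pushes Logic to at least Tue.
Logic at Tue is achievable: Systems in Tue; Compilers in Mon; Logic in Tue; ML in Mon.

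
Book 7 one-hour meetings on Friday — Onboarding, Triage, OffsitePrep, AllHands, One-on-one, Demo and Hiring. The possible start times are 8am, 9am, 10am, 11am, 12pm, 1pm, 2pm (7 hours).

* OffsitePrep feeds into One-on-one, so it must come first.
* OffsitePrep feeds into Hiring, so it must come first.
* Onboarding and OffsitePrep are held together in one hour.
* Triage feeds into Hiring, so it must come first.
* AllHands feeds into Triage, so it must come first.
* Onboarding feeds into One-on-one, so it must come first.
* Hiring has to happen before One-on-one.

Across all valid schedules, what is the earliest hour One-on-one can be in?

Precedence pushes One-on-one to at least 11am.
One-on-one at 11am is achievable: Demo in 8am, Onboarding in 8am, AllHands in 8am, Triage in 9am, One-on-one in 11am, OffsitePrep in 8am, Hiring in 10am.

11am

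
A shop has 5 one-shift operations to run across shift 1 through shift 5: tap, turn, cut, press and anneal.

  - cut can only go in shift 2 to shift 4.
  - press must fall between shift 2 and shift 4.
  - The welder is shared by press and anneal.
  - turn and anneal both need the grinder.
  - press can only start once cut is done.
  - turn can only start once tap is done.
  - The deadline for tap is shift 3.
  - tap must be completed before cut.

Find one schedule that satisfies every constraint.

anneal=shift 1, cut=shift 2, press=shift 3, turn=shift 2, tap=shift 1

Checking: tap(shift 1) before turn(shift 2); cut(shift 2) before press(shift 3); tap(shift 1) before cut(shift 2); turn(shift 2) != anneal(shift 1); press(shift 3) != anneal(shift 1); cut=shift 2 in [shift 2,shift 4]; press=shift 3 in [shift 2,shift 4]; tap=shift 1 in [shift 1,shift 3].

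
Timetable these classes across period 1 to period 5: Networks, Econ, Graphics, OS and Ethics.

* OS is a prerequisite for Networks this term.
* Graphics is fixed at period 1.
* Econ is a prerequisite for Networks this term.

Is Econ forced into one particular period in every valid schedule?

No

Econ can be period 1 (e.g. Networks -> period 2, Ethics -> period 1, Graphics -> period 1, Econ -> period 1, OS -> period 1) or period 2 (e.g. Ethics -> period 1, Networks -> period 3, OS -> period 1, Graphics -> period 1, Econ -> period 2).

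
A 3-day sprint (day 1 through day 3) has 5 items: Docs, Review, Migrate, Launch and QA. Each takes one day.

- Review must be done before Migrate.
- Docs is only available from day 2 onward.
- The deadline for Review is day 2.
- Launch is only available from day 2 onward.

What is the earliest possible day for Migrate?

day 2

Precedence pushes Migrate to at least day 2.
Migrate at day 2 is achievable: Launch=day 2, QA=day 1, Migrate=day 2, Review=day 1, Docs=day 2.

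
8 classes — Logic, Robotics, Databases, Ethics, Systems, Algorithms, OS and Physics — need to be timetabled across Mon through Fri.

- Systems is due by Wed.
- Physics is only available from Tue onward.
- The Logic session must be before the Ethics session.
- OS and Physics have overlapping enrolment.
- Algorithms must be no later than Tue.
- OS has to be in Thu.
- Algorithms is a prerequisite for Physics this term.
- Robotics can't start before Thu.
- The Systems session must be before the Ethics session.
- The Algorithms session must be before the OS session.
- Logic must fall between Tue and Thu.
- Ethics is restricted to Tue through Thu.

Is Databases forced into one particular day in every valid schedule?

Databases can be Mon (e.g. Robotics -> Thu; OS -> Thu; Physics -> Tue; Algorithms -> Mon; Logic -> Tue; Databases -> Mon; Systems -> Mon; Ethics -> Wed) or Tue (e.g. OS -> Thu, Physics -> Tue, Databases -> Tue, Ethics -> Wed, Systems -> Mon, Robotics -> Thu, Algorithms -> Mon, Logic -> Tue).

No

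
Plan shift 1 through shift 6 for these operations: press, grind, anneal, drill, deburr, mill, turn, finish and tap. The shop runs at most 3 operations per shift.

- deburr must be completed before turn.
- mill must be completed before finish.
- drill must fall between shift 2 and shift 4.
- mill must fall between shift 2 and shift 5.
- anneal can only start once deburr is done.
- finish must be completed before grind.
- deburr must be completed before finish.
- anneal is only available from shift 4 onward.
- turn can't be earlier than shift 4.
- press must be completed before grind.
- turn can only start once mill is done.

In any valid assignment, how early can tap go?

shift 1

tap at shift 1 is achievable: turn -> shift 4, grind -> shift 4, deburr -> shift 1, press -> shift 1, mill -> shift 2, drill -> shift 2, finish -> shift 3, tap -> shift 1, anneal -> shift 4.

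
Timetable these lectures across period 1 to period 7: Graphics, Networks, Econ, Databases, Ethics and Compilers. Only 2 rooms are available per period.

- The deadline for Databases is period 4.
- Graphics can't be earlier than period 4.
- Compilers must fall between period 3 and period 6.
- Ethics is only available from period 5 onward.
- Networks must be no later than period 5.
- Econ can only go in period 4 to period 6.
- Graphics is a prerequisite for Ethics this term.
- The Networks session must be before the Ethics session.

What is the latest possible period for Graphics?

Graphics is available from period 4; downstream work caps Graphics at period 6.
Graphics at period 6 is achievable: Networks in period 1; Compilers in period 3; Econ in period 4; Graphics in period 6; Databases in period 1; Ethics in period 7.

period 6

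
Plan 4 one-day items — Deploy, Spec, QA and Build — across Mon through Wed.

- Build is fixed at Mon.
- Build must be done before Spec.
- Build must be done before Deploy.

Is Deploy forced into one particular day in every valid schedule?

Deploy can be Tue (e.g. Spec -> Tue; Deploy -> Tue; Build -> Mon; QA -> Mon) or Wed (e.g. QA in Mon; Deploy in Wed; Build in Mon; Spec in Tue).

No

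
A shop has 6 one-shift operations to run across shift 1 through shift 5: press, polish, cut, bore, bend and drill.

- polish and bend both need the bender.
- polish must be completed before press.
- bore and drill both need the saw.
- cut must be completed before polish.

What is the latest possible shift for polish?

shift 4

Precedence pushes polish to at least shift 2; downstream work caps polish at shift 4.
polish at shift 4 is achievable: drill in shift 2; bore in shift 1; cut in shift 1; press in shift 5; polish in shift 4; bend in shift 1.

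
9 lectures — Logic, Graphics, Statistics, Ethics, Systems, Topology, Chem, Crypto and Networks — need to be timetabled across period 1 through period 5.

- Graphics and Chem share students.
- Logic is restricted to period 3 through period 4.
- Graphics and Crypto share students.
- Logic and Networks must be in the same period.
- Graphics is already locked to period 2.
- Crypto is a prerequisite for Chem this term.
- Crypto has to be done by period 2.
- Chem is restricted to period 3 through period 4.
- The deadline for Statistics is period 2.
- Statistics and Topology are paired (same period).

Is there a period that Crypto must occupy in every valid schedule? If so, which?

Crypto's window is period 1–period 2.
Graphics is fixed at period 2, and Crypto can't share a period with Graphics.
So Crypto must be period 1.

period 1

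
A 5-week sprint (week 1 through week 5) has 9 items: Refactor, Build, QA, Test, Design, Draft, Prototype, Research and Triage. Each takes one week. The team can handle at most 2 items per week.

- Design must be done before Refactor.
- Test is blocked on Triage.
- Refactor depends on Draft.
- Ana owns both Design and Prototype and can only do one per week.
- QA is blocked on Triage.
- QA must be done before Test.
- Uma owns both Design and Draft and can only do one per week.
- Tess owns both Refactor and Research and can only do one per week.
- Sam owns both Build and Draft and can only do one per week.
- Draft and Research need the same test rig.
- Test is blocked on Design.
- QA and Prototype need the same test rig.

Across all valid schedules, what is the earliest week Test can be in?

Precedence pushes Test to at least week 3.
Test at week 3 is achievable: Design=week 1; Build=week 4; Research=week 5; Test=week 3; Prototype=week 4; QA=week 2; Draft=week 2; Triage=week 1; Refactor=week 3.

week 3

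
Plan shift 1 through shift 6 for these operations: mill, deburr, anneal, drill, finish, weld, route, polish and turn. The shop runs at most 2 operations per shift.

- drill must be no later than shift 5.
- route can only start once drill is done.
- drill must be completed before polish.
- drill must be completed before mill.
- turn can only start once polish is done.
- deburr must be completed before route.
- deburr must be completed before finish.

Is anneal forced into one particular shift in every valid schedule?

anneal can be shift 1 (e.g. finish=shift 4; polish=shift 2; weld=shift 5; mill=shift 3; drill=shift 1; anneal=shift 1; route=shift 3; turn=shift 4; deburr=shift 2) or shift 2 (e.g. weld in shift 5; deburr in shift 1; finish in shift 4; anneal in shift 2; turn in shift 4; drill in shift 1; polish in shift 3; mill in shift 3; route in shift 2).

No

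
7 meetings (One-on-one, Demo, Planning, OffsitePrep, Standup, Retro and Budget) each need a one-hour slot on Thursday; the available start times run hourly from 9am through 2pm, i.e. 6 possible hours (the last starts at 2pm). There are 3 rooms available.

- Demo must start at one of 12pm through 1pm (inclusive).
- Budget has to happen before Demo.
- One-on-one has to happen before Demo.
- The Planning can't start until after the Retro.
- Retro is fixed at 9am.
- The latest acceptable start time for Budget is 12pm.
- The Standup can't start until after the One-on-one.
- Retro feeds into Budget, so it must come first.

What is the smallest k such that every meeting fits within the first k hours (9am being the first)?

4 hours

The precedence chain requires at least 3 distinct hours.
With at most 3 per hour and 7 meetings, at least 3 hours are needed.
Demo can't be placed before 12pm — that is hour 4 counting from 9am — so the schedule must run through at least 4 hours.
4 works (last occupied hour: 12pm): for example Demo in 12pm; One-on-one in 9am; OffsitePrep in 9am; Budget in 10am; Standup in 10am; Retro in 9am; Planning in 10am.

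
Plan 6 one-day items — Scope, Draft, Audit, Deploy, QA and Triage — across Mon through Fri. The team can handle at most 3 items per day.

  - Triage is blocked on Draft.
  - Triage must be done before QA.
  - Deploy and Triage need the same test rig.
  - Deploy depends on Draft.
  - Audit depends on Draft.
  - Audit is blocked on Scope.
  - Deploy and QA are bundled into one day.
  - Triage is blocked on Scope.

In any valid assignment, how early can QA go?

Precedence pushes QA to at least Wed.
QA at Wed is achievable: Triage=Tue, Scope=Mon, Deploy=Wed, Audit=Tue, QA=Wed, Draft=Mon.

Wed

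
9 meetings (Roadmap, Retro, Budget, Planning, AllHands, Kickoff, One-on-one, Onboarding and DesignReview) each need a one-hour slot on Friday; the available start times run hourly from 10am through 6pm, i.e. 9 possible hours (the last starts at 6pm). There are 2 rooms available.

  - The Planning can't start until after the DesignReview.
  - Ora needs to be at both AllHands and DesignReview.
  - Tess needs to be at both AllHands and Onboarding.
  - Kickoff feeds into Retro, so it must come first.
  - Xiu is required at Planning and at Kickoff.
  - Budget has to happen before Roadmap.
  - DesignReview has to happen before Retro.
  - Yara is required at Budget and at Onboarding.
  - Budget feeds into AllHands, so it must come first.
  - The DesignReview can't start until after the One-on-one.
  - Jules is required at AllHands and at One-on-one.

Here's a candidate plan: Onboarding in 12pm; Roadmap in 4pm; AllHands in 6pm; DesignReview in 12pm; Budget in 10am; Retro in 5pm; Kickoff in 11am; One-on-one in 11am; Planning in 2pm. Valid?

Budget has to happen before Roadmap — holds.
Ora needs to be at both AllHands and DesignReview — holds.
Budget feeds into AllHands, so it must come first — holds.
Yara is required at Budget and at Onboarding — holds.
The Planning can't start until after the DesignReview — holds.
Kickoff feeds into Retro, so it must come first — holds.
There are 2 rooms available — holds.
The DesignReview can't start until after the One-on-one — holds.
Jules is required at AllHands and at One-on-one — holds.
DesignReview has to happen before Retro — holds.
Tess needs to be at both AllHands and Onboarding — holds.
Xiu is required at Planning and at Kickoff — holds.

Yes, all constraints hold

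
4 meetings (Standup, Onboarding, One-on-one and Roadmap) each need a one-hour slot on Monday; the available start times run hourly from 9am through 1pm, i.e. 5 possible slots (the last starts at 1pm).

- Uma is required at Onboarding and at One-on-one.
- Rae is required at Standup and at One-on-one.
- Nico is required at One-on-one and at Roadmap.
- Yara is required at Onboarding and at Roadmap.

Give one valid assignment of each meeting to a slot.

Roadmap -> 11am, One-on-one -> 10am, Onboarding -> 9am, Standup -> 9am

Checking: Standup(9am) != One-on-one(10am); One-on-one(10am) != Roadmap(11am); Onboarding(9am) != Roadmap(11am); Onboarding(9am) != One-on-one(10am).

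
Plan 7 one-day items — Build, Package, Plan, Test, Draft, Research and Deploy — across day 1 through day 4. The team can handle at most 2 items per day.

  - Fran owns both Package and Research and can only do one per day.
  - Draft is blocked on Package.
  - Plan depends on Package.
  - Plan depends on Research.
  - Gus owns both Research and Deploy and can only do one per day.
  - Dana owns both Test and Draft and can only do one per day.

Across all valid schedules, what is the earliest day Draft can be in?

day 2

Precedence pushes Draft to at least day 2.
Draft at day 2 is achievable: Test -> day 3; Draft -> day 2; Package -> day 1; Deploy -> day 4; Research -> day 2; Plan -> day 3; Build -> day 1.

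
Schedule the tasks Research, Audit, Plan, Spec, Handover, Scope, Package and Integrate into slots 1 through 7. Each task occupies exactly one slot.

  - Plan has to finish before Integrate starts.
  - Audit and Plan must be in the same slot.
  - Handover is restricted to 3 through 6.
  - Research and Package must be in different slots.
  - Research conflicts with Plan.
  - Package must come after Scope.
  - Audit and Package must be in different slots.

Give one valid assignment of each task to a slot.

Package in 2, Handover in 3, Spec in 1, Scope in 1, Audit in 1, Research in 3, Plan in 1, Integrate in 2

Checking: Plan(1) before Integrate(2); Scope(1) before Package(2); Research(3) != Package(2); Audit(1) != Package(2); Research(3) != Plan(1); Audit = Plan = 1; Handover=3 in [3,6].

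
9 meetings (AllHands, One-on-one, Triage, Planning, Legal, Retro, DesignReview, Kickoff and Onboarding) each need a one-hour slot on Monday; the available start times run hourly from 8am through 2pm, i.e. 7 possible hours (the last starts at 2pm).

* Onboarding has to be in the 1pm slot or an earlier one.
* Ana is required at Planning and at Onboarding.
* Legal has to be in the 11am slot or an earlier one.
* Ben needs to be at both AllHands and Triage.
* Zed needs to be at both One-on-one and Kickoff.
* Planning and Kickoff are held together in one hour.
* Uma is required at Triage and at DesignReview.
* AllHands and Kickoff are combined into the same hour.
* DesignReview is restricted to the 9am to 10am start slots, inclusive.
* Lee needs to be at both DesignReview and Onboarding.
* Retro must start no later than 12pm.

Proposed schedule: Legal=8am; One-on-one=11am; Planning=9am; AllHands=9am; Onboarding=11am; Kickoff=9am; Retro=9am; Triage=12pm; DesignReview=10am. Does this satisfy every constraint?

Valid

Ben needs to be at both AllHands and Triage — holds.
Ana is required at Planning and at Onboarding — holds.
AllHands and Kickoff are combined into the same hour — holds.
Legal has to be in the 11am slot or an earlier one — holds.
Retro must start no later than 12pm — holds.
Onboarding has to be in the 1pm slot or an earlier one — holds.
Planning and Kickoff are held together in one hour — holds.
DesignReview is restricted to the 9am to 10am start slots, inclusive — holds.
Uma is required at Triage and at DesignReview — holds.
Lee needs to be at both DesignReview and Onboarding — holds.
Zed needs to be at both One-on-one and Kickoff — holds.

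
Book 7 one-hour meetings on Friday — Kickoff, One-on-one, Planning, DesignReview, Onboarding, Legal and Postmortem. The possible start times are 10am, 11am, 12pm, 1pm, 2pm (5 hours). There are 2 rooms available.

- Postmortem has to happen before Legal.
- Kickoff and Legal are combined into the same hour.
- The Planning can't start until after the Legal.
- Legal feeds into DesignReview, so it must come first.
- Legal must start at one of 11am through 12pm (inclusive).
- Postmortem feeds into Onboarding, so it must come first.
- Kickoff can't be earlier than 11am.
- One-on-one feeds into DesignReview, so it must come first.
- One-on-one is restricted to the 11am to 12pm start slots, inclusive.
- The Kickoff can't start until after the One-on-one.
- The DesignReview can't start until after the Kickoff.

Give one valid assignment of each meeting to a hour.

DesignReview -> 1pm; Onboarding -> 11am; Planning -> 1pm; One-on-one -> 11am; Postmortem -> 10am; Legal -> 12pm; Kickoff -> 12pm

Checking: Postmortem(10am) before Legal(12pm); Legal(12pm) before Planning(1pm); Kickoff(12pm) before DesignReview(1pm); Legal(12pm) before DesignReview(1pm); One-on-one(11am) before Kickoff(12pm); One-on-one(11am) before DesignReview(1pm); Postmortem(10am) before Onboarding(11am); Kickoff = Legal = 12pm; Kickoff=12pm in [11am,2pm]; One-on-one=11am in [11am,12pm]; Legal=12pm in [11am,12pm]; max 2 per hour (cap 2).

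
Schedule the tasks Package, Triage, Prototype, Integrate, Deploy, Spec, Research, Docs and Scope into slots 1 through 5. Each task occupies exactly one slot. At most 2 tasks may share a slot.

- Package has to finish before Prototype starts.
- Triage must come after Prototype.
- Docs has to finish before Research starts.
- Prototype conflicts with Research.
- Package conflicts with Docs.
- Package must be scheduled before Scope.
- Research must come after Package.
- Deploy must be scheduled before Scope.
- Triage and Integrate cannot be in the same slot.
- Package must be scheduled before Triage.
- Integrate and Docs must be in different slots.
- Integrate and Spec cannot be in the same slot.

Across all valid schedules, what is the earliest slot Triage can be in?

3

Precedence pushes Triage to at least 3.
Triage at 3 is achievable: Scope=4; Prototype=2; Package=1; Research=3; Spec=5; Deploy=1; Integrate=4; Triage=3; Docs=2.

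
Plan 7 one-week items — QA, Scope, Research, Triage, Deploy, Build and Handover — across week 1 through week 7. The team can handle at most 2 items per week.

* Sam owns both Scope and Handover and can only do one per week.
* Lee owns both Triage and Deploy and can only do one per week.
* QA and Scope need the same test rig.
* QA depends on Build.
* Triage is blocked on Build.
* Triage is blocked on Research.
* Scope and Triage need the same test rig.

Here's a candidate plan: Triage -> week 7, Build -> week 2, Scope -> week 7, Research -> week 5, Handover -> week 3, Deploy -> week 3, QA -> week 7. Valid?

No. The team can handle at most 2 items per week is not satisfied.

QA and Scope need the same test rig — violated.
Triage is blocked on Build — holds.
Sam owns both Scope and Handover and can only do one per week — holds.
Scope and Triage need the same test rig — violated.
Triage is blocked on Research — holds.
The team can handle at most 2 items per week — violated.
QA depends on Build — holds.
Lee owns both Triage and Deploy and can only do one per week — holds.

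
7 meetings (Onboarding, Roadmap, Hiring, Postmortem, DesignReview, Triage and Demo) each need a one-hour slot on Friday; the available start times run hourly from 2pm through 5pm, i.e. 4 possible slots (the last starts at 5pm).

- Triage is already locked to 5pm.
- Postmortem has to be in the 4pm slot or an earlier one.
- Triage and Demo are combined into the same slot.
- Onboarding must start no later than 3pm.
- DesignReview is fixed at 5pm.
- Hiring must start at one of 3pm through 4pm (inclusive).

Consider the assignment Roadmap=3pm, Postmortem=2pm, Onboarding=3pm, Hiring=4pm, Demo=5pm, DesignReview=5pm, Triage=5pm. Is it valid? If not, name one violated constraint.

Postmortem has to be in the 4pm slot or an earlier one — holds.
Hiring must start at one of 3pm through 4pm (inclusive) — holds.
DesignReview is fixed at 5pm — holds.
Triage and Demo are combined into the same slot — holds.
Triage is already locked to 5pm — holds.
Onboarding must start no later than 3pm — holds.

Valid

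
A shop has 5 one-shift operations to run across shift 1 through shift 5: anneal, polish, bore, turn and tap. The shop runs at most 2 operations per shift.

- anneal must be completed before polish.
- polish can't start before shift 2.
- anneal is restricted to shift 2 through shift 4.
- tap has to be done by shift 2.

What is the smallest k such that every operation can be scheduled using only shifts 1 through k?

3

The precedence chain requires at least 2 distinct shifts.
With at most 2 per shift and 5 operations, at least 3 shifts are needed.
Propagating the time windows through the other constraints, polish can't land before shift 3, so the schedule must run through at least shift 3.
3 works (last occupied shift: shift 3): for example tap in shift 1, turn in shift 2, polish in shift 3, bore in shift 1, anneal in shift 2.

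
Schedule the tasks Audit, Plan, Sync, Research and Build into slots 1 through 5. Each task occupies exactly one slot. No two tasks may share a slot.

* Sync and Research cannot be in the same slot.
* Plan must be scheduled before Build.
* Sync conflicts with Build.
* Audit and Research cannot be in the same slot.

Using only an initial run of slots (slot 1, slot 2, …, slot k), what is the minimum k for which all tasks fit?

5 slots

The precedence chain requires at least 2 distinct slots.
With at most 1 per slot and 5 tasks, at least 5 slots are needed.
5 works (last occupied slot: 5): for example Sync -> 4, Plan -> 1, Build -> 2, Research -> 5, Audit -> 3.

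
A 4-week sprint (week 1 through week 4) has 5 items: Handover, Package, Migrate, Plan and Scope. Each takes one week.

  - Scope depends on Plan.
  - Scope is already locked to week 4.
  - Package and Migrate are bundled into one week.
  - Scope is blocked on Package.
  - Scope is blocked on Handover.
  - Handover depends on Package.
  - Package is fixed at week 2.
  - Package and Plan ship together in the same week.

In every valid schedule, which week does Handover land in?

Package is fixed at week 2 and must come before Handover, so Handover is at least week 3.
Scope is fixed at week 4 and must come after Handover, so Handover is at most week 3.
So Handover must be week 3.

week 3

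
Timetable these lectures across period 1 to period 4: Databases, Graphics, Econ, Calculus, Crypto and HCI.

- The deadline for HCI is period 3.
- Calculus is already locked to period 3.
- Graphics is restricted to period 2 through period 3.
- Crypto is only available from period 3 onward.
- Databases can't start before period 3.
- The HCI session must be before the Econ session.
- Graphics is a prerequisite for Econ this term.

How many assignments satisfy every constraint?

Splitting on Databases: it can be period 3 (16), period 4 (16). Listing each branch's schedules as (Graphics, Econ, Calculus, Crypto, HCI) by period number:
Databases=period 3: (2,3,3,3,1) (2,3,3,3,2) (2,3,3,4,1) (2,3,3,4,2) (2,4,3,3,1) (2,4,3,3,2) (2,4,3,3,3) (2,4,3,4,1) (2,4,3,4,2) (2,4,3,4,3) (3,4,3,3,1) (3,4,3,3,2) (3,4,3,3,3) (3,4,3,4,1) (3,4,3,4,2) (3,4,3,4,3) — 16.
Databases=period 4: (2,3,3,3,1) (2,3,3,3,2) (2,3,3,4,1) (2,3,3,4,2) (2,4,3,3,1) (2,4,3,3,2) (2,4,3,3,3) (2,4,3,4,1) (2,4,3,4,2) (2,4,3,4,3) (3,4,3,3,1) (3,4,3,3,2) (3,4,3,3,3) (3,4,3,4,1) (3,4,3,4,2) (3,4,3,4,3) — 16.
Summing: 16 + 16 = 32.

32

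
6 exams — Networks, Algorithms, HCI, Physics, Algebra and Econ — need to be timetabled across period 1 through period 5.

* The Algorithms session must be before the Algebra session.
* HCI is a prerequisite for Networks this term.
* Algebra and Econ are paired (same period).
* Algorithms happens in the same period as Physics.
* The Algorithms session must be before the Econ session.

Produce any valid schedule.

Econ -> period 2; Algebra -> period 2; HCI -> period 1; Algorithms -> period 1; Physics -> period 1; Networks -> period 2

Checking: Algorithms(period 1) before Algebra(period 2); HCI(period 1) before Networks(period 2); Algorithms(period 1) before Econ(period 2); Algorithms = Physics = period 1; Algebra = Econ = period 2.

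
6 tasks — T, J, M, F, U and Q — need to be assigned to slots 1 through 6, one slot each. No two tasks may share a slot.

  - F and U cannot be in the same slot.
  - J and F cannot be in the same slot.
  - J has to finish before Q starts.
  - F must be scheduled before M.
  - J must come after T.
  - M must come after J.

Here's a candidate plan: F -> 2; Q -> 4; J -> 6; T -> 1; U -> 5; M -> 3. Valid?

No. M must come after J is not satisfied.

J must come after T — holds.
M must come after J — violated.
F and U cannot be in the same slot — holds.
J and F cannot be in the same slot — holds.
F must be scheduled before M — holds.
J has to finish before Q starts — violated.
No two tasks may share a slot — holds.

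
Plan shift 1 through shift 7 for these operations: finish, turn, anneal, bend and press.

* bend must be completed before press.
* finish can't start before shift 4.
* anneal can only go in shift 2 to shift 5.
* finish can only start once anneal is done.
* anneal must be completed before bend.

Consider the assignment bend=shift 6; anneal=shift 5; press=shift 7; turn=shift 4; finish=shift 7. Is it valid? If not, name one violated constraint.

Yes

finish can only start once anneal is done — holds.
finish can't start before shift 4 — holds.
anneal must be completed before bend — holds.
bend must be completed before press — holds.
anneal can only go in shift 2 to shift 5 — holds.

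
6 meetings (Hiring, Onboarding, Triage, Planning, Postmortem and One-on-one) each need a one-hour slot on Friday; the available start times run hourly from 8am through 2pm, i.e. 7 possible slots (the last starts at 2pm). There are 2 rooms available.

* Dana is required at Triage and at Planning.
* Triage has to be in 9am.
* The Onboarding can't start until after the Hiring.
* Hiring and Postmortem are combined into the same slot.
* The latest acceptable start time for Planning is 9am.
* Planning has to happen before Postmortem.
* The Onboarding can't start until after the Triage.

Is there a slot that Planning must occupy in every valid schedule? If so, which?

Planning's window is 8am–9am.
Triage is fixed at 9am, and Planning can't share a slot with Triage.
So Planning must be 8am.

8am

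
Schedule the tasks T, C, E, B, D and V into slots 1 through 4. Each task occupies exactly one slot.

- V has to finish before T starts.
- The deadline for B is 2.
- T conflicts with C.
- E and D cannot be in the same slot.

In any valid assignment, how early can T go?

2

Precedence pushes T to at least 2.
T at 2 is achievable: T in 2; V in 1; D in 2; E in 1; B in 1; C in 1.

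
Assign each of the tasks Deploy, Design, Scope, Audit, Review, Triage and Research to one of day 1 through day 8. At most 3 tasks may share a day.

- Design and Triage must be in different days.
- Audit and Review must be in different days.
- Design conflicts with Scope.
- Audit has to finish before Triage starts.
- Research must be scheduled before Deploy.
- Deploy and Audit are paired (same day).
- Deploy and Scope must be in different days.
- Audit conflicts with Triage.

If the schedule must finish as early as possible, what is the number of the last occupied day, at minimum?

day 3

The precedence chain requires at least 3 distinct days.
With at most 3 per day and 7 tasks, at least 3 days are needed.
3 works (last occupied day: day 3): for example Scope -> day 3; Research -> day 1; Design -> day 1; Review -> day 1; Audit -> day 2; Deploy -> day 2; Triage -> day 3.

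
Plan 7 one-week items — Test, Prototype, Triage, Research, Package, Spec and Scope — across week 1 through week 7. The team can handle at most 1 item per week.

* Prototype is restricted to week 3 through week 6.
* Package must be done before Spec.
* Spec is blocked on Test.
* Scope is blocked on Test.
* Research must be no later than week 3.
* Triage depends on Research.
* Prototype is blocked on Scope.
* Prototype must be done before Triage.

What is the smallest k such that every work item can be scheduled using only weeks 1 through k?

7 weeks

The precedence chain requires at least 4 distinct weeks.
With at most 1 per week and 7 work items, at least 7 weeks are needed.
7 works (last occupied week: week 7): for example Spec=week 7, Test=week 2, Prototype=week 4, Scope=week 3, Research=week 1, Triage=week 5, Package=week 6.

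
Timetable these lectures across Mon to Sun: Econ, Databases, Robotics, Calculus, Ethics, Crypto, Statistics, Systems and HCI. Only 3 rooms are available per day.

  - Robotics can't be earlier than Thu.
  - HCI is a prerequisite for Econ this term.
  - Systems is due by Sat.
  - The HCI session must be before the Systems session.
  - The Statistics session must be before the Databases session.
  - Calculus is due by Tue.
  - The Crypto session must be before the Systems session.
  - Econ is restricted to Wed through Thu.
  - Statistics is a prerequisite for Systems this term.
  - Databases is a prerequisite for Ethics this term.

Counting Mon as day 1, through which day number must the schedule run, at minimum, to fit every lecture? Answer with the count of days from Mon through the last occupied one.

The precedence chain requires at least 3 distinct days.
With at most 3 per day and 9 lectures, at least 3 days are needed.
Robotics can't be placed before Thu — that is day 4 counting from Mon — so the schedule must run through at least 4 days.
4 works (last occupied day: Thu): for example Calculus -> Mon; Systems -> Wed; Databases -> Tue; HCI -> Mon; Robotics -> Thu; Crypto -> Tue; Econ -> Wed; Ethics -> Wed; Statistics -> Mon.

4 days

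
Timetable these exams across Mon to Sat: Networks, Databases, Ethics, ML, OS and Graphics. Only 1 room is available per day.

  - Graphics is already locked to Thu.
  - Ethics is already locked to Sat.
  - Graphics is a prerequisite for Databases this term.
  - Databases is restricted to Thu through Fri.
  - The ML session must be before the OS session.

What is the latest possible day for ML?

Tue

Downstream work caps ML at Fri.
ML at Tue is achievable: Graphics in Thu, OS in Wed, Networks in Mon, Ethics in Sat, Databases in Fri, ML in Tue.
Nothing later works — the capacity limit rule out every day after Tue.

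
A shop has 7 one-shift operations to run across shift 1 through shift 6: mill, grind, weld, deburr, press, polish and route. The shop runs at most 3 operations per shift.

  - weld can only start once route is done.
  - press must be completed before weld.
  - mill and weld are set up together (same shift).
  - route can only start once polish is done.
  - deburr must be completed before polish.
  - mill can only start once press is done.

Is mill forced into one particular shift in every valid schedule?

mill can be shift 4 (e.g. press -> shift 1; route -> shift 3; deburr -> shift 1; weld -> shift 4; grind -> shift 1; polish -> shift 2; mill -> shift 4) or shift 5 (e.g. polish in shift 2; deburr in shift 1; weld in shift 5; grind in shift 1; mill in shift 5; press in shift 1; route in shift 3).

No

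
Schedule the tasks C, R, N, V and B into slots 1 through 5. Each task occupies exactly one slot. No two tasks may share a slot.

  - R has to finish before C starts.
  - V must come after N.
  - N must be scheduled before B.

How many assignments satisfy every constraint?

20

Splitting on C: it can be 2 (2), 3 (4), 4 (6), 5 (8). Listing each branch's schedules as (R, N, V, B):
C=2: (1,3,4,5) (1,3,5,4) — 2.
C=3: (1,2,4,5) (1,2,5,4) (2,1,4,5) (2,1,5,4) — 4.
C=4: (1,2,3,5) (1,2,5,3) (2,1,3,5) (2,1,5,3) (3,1,2,5) (3,1,5,2) — 6.
C=5: (1,2,3,4) (1,2,4,3) (2,1,3,4) (2,1,4,3) (3,1,2,4) (3,1,4,2) (4,1,2,3) (4,1,3,2) — 8.
Summing: 2 + 4 + 6 + 8 = 20.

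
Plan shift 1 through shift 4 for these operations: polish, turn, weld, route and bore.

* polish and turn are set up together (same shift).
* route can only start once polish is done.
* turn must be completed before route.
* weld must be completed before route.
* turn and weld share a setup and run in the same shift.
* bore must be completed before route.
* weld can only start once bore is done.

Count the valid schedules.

Enumerating: turn -> shift 2; route -> shift 3; weld -> shift 2; polish -> shift 2; bore -> shift 1 | turn in shift 2; route in shift 4; weld in shift 2; bore in shift 1; polish in shift 2 | weld in shift 3, route in shift 4, turn in shift 3, polish in shift 3, bore in shift 1 | polish=shift 3, route=shift 4, weld=shift 3, bore=shift 2, turn=shift 3.

4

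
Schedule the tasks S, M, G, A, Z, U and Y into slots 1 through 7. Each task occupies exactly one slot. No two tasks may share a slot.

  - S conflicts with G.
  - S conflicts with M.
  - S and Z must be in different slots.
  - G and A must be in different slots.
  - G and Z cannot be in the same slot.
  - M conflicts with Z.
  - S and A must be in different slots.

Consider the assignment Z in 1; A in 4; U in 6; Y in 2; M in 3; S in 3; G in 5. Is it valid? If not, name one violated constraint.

No — it violates: S conflicts with M

G and A must be in different slots — holds.
S conflicts with M — violated.
S conflicts with G — holds.
S and Z must be in different slots — holds.
No two tasks may share a slot — violated.
S and A must be in different slots — holds.
M conflicts with Z — holds.
G and Z cannot be in the same slot — holds.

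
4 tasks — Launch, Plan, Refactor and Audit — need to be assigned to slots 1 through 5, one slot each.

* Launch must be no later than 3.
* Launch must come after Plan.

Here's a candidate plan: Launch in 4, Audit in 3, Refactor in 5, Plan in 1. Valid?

Invalid. Launch must be no later than 3.

Launch must come after Plan — holds.
Launch must be no later than 3 — violated.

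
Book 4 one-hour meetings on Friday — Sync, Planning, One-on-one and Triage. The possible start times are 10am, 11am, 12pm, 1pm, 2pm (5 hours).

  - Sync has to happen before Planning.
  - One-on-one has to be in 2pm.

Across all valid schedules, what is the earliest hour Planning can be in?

Precedence pushes Planning to at least 11am.
Planning at 11am is achievable: Planning=11am; Triage=10am; Sync=10am; One-on-one=2pm.

11am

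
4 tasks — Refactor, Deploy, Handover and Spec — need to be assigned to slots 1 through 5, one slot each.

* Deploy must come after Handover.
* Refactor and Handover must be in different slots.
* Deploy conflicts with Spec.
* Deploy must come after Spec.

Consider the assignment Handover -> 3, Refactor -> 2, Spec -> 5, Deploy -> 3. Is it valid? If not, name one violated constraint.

Refactor and Handover must be in different slots — holds.
Deploy conflicts with Spec — holds.
Deploy must come after Spec — violated.
Deploy must come after Handover — violated.

No — it violates: Deploy must come after Spec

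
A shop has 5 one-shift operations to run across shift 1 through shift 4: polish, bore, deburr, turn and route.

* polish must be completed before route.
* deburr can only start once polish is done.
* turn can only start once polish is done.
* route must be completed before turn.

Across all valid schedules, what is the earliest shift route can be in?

Precedence pushes route to at least shift 2; downstream work caps route at shift 3.
route at shift 2 is achievable: bore in shift 1; deburr in shift 2; turn in shift 3; polish in shift 1; route in shift 2.

shift 2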